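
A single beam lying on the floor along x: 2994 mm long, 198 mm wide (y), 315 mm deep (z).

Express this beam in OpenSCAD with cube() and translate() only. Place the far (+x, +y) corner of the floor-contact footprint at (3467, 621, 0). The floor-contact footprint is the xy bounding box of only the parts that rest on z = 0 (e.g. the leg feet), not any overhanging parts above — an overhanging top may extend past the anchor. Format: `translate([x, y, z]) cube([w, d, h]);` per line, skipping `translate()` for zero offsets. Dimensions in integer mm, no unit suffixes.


translate([473, 423, 0]) cube([2994, 198, 315]);


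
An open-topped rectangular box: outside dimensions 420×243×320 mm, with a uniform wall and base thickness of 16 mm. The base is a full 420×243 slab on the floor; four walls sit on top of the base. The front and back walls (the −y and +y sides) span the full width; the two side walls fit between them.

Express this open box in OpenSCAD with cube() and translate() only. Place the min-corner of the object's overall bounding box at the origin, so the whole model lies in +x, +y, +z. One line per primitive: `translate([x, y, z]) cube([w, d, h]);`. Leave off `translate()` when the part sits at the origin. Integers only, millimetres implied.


cube([420, 243, 16]);
translate([0, 0, 16]) cube([420, 16, 304]);
translate([0, 227, 16]) cube([420, 16, 304]);
translate([0, 16, 16]) cube([16, 211, 304]);
translate([404, 16, 16]) cube([16, 211, 304]);


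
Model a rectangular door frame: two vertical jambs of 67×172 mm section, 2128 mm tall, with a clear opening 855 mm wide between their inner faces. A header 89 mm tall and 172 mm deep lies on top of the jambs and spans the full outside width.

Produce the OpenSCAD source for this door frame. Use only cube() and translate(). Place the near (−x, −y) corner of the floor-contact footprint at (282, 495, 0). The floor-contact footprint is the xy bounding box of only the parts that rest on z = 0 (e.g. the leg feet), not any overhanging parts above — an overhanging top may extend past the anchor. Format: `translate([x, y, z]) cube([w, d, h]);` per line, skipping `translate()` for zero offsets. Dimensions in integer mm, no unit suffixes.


translate([282, 495, 0]) cube([67, 172, 2128]);
translate([1204, 495, 0]) cube([67, 172, 2128]);
translate([282, 495, 2128]) cube([989, 172, 89]);


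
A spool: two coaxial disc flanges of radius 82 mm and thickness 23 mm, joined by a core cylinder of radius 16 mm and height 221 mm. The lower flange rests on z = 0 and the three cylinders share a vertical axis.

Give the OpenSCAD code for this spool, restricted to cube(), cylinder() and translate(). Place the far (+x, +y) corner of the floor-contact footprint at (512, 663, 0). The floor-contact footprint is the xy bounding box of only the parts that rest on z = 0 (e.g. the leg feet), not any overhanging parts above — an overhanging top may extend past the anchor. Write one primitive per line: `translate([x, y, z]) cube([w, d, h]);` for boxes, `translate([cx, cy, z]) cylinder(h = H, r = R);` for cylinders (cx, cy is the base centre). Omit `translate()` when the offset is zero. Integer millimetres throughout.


translate([430, 581, 0]) cylinder(h = 23, r = 82);
translate([430, 581, 23]) cylinder(h = 221, r = 16);
translate([430, 581, 244]) cylinder(h = 23, r = 82);


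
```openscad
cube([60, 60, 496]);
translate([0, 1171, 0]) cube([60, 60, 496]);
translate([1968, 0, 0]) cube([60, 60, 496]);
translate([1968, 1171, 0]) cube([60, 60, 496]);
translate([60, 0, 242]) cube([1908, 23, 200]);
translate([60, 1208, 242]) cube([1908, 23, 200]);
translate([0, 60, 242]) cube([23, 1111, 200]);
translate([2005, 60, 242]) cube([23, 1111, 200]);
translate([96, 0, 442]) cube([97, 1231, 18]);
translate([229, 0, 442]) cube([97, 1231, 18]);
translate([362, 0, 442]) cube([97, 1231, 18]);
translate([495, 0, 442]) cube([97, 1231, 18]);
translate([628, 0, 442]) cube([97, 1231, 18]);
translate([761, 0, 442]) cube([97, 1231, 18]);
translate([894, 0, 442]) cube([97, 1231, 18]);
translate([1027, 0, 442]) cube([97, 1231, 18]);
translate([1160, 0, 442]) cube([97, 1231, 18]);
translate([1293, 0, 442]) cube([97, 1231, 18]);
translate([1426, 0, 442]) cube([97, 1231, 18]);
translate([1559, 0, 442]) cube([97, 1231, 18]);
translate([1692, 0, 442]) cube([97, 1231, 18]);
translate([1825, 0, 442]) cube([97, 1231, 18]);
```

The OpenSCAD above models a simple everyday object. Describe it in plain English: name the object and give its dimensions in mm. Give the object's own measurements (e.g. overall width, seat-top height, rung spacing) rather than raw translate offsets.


A bed frame 2028 mm long (x) by 1231 mm wide (y). Four 60×60 mm corner posts, 496 mm tall, at the corners of the footprint. Four rails of 23 mm thickness and 200 mm height run between adjacent posts with their undersides at z = 242 mm, their outer faces flush with the outside of the frame (the two x-running rails run between the posts' inner faces; the two y-running rails run between the posts' inner faces). 14 slats, each 97 mm wide (x) and 18 mm thick, lie across the top of the two x-running rails, running the full 1231 mm width of the frame in y; along x they sit between the end posts with a 36 mm gap after the −x posts and between neighbouring slats, leaving 46 mm before the +x posts.


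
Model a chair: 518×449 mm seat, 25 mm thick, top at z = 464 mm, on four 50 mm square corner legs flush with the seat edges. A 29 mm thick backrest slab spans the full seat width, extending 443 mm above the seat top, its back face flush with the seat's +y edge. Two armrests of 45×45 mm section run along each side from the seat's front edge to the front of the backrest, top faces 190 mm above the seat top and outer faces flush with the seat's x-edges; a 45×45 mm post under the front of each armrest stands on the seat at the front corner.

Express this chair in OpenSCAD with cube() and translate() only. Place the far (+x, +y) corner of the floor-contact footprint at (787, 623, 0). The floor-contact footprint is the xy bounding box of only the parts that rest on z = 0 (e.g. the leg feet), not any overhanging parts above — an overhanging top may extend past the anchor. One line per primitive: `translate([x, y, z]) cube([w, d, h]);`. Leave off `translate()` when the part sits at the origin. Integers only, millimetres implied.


translate([269, 174, 439]) cube([518, 449, 25]);
translate([269, 174, 0]) cube([50, 50, 439]);
translate([737, 174, 0]) cube([50, 50, 439]);
translate([269, 573, 0]) cube([50, 50, 439]);
translate([737, 573, 0]) cube([50, 50, 439]);
translate([269, 594, 464]) cube([518, 29, 443]);
translate([269, 174, 609]) cube([45, 420, 45]);
translate([742, 174, 609]) cube([45, 420, 45]);
translate([269, 174, 464]) cube([45, 45, 145]);
translate([742, 174, 464]) cube([45, 45, 145]);


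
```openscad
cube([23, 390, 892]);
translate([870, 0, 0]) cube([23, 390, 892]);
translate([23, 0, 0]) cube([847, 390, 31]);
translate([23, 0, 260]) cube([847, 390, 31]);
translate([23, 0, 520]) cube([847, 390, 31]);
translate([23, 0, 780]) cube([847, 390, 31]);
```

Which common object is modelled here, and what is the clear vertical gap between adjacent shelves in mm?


A bookshelf. The clear shelf gap is 229 mm.

Two tall side panels with 4 horizontal boards between them — a bookshelf. The first two shelf undersides are at z = 0 and z = 260; with shelf thickness 31, the clear gap is 260 − 0 − 31 = 229 mm.


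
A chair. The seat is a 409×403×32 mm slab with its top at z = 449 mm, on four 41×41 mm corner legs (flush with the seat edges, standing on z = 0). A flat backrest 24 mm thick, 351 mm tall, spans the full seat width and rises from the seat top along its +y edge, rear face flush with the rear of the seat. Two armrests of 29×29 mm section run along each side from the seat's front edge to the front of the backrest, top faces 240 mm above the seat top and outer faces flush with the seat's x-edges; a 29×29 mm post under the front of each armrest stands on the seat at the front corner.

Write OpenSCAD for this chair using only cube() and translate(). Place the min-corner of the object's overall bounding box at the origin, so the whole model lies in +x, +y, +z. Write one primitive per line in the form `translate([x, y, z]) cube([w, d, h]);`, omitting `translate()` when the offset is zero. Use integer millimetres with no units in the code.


// leg_h = 449 - 32 = 417
// arm post h = 240 - 29 = 211
translate([0, 0, 417]) cube([409, 403, 32]);
cube([41, 41, 417]);
translate([368, 0, 0]) cube([41, 41, 417]);
translate([0, 362, 0]) cube([41, 41, 417]);
translate([368, 362, 0]) cube([41, 41, 417]);
translate([0, 379, 449]) cube([409, 24, 351]);
translate([0, 0, 660]) cube([29, 379, 29]);
translate([380, 0, 660]) cube([29, 379, 29]);
translate([0, 0, 449]) cube([29, 29, 211]);
translate([380, 0, 449]) cube([29, 29, 211]);


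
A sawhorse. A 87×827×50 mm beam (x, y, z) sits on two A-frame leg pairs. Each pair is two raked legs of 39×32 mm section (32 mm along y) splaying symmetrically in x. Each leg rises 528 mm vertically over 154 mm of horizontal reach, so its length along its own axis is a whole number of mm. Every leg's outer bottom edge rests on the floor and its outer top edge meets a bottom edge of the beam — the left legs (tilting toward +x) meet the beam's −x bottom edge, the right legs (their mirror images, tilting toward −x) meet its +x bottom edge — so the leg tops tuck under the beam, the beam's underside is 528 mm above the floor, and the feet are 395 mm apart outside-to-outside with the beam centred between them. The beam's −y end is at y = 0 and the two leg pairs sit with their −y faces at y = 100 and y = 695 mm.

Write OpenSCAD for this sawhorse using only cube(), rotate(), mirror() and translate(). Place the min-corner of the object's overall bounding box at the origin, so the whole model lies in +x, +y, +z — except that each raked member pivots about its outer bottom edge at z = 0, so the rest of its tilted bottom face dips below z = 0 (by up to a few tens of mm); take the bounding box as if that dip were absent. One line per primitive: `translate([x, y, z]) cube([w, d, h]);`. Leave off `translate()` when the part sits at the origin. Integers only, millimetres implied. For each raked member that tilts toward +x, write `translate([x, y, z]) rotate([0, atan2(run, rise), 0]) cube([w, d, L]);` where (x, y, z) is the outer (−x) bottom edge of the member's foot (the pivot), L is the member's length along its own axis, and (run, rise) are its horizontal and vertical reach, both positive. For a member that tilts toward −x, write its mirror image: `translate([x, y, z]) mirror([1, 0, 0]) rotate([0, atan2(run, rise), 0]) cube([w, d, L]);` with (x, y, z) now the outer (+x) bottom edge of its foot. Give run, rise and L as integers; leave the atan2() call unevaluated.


translate([154, 0, 528]) cube([87, 827, 50]);
translate([0, 100, 0]) rotate([0, atan2(154, 528), 0]) cube([39, 32, 550]);
translate([395, 100, 0]) mirror([1, 0, 0]) rotate([0, atan2(154, 528), 0]) cube([39, 32, 550]);
translate([0, 695, 0]) rotate([0, atan2(154, 528), 0]) cube([39, 32, 550]);
translate([395, 695, 0]) mirror([1, 0, 0]) rotate([0, atan2(154, 528), 0]) cube([39, 32, 550]);


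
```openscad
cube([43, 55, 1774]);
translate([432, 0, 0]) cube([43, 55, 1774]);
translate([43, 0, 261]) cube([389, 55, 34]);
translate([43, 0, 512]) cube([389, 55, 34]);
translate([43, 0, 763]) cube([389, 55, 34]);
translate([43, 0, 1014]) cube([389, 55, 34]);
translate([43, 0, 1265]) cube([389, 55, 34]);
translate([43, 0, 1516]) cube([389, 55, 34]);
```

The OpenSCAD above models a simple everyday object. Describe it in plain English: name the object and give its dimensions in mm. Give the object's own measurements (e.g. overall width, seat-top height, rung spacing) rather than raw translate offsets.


A straight ladder. Two 43×55 mm vertical rails, 1774 mm tall, stand 475 mm apart (outside-to-outside) with their front faces coplanar on the −y side. 6 rungs, each 55 mm deep and 34 mm tall, span between the inner faces of the rails, front faces flush with the rails. The lowest rung's underside is at z = 261 mm and rungs are spaced 251 mm apart (underside to underside).


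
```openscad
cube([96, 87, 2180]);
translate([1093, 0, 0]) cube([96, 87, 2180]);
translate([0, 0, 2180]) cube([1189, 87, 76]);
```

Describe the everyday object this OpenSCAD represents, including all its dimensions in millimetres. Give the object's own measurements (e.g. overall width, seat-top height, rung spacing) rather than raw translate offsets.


A door frame. The clear opening is 997 mm wide and 2180 mm high. Two 96 mm wide jambs, 87 mm deep, stand either side of the opening from the floor to the top of the opening. A 76 mm thick head sits across the top of both jambs, spanning the full outside width of the frame.


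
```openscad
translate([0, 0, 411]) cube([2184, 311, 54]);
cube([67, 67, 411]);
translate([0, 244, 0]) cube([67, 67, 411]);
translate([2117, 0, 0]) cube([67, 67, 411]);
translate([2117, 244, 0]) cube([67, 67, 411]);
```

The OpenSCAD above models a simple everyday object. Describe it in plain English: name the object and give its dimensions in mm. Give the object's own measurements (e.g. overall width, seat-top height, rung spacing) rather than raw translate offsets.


A long wooden bench with a 2184 mm (x) × 311 mm (y) seat, 54 mm thick, its top surface 465 mm above the floor. Four 67 mm square legs at the seat corners, flush with the edges, run from z = 0 to the seat underside.


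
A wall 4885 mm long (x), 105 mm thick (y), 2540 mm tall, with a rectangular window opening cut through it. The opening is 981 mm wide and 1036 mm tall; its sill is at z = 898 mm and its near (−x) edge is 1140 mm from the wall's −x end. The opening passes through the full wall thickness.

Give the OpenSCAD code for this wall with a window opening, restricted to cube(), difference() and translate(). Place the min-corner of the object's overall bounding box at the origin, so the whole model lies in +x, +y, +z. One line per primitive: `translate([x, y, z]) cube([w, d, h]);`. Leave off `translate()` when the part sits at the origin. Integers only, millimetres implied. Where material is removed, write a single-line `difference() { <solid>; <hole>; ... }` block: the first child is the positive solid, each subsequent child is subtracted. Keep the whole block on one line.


difference() { cube([4885, 105, 2540]); translate([1140, 0, 898]) cube([981, 105, 1036]); }


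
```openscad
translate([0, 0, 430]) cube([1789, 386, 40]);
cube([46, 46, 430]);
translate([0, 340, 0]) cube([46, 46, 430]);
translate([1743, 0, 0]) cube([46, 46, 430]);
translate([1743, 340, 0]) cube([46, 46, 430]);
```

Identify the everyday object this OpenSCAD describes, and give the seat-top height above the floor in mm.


A bench. The seat-top height is 470 mm.

A long slab on four corner posts — a bench. The slab sits at z = 430 with thickness 40, so the top is 430 + 40 = 470 mm.


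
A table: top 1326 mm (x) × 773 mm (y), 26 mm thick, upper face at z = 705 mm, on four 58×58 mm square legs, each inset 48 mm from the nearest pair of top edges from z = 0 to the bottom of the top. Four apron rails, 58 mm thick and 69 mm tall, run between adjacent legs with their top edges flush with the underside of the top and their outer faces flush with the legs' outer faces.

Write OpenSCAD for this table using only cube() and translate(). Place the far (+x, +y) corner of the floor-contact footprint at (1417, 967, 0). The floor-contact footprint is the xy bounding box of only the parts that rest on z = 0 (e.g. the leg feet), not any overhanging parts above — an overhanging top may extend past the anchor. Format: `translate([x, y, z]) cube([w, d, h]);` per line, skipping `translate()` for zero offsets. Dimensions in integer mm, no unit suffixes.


translate([139, 242, 679]) cube([1326, 773, 26]);
translate([187, 290, 0]) cube([58, 58, 679]);
translate([1359, 290, 0]) cube([58, 58, 679]);
translate([187, 909, 0]) cube([58, 58, 679]);
translate([1359, 909, 0]) cube([58, 58, 679]);
translate([245, 290, 610]) cube([1114, 58, 69]);
translate([245, 909, 610]) cube([1114, 58, 69]);
translate([187, 348, 610]) cube([58, 561, 69]);
translate([1359, 348, 610]) cube([58, 561, 69]);


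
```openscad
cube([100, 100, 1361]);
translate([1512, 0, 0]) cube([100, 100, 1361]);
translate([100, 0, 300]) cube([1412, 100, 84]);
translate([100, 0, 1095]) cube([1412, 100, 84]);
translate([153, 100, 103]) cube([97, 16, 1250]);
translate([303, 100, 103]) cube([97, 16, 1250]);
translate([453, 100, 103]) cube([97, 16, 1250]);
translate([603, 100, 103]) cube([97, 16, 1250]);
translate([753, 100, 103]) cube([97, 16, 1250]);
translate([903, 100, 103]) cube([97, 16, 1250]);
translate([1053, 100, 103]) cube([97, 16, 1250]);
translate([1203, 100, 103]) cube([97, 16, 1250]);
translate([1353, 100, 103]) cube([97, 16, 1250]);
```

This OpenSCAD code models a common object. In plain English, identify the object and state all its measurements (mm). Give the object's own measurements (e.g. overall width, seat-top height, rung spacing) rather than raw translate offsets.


A fence section. Two 100×100 mm posts, 1361 mm tall, stand on the floor with a clear span of 1412 mm between their inner faces. Two horizontal rails of 100×84 mm section span the gap between the posts with their undersides at z = 300 mm and z = 1095 mm, flush with the posts' −y face. 9 pickets, each 97 mm wide, 16 mm thick and 1250 mm tall, are fixed to the +y face of the rails with their bottoms at z = 103 mm, spaced across the span with a 53 mm gap after the −x post and between neighbouring pickets, with 62 mm left before the +x post.


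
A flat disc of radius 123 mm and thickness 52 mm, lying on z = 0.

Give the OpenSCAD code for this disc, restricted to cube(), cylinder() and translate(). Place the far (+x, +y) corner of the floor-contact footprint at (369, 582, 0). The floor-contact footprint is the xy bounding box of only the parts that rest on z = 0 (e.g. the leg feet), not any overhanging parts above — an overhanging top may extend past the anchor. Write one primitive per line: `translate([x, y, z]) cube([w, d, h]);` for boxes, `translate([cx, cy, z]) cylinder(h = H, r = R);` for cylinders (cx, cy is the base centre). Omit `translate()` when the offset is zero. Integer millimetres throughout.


translate([246, 459, 0]) cylinder(h = 52, r = 123);


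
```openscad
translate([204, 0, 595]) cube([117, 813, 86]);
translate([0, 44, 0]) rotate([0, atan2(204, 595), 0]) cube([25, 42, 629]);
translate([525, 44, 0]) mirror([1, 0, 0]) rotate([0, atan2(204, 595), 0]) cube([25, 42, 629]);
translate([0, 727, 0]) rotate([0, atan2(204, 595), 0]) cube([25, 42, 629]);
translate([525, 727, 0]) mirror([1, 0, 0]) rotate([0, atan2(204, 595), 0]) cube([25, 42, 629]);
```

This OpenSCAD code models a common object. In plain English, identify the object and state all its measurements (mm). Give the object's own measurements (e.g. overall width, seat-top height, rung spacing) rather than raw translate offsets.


A sawhorse. A 117×813×86 mm beam (x, y, z) sits on two A-frame leg pairs. Each pair is two raked legs of 25×42 mm section (42 mm along y) splaying symmetrically in x. Each leg rises 595 mm vertically over 204 mm of horizontal reach and is 629 mm long along its own axis. Every leg's outer bottom edge rests on the floor and its outer top edge meets a bottom edge of the beam — the left legs (tilting toward +x) meet the beam's −x bottom edge, the right legs (their mirror images, tilting toward −x) meet its +x bottom edge — so the leg tops tuck under the beam, the beam's underside is 595 mm above the floor, and the feet are 525 mm apart outside-to-outside with the beam centred between them. The two leg pairs are set in 44 mm from either end of the beam.


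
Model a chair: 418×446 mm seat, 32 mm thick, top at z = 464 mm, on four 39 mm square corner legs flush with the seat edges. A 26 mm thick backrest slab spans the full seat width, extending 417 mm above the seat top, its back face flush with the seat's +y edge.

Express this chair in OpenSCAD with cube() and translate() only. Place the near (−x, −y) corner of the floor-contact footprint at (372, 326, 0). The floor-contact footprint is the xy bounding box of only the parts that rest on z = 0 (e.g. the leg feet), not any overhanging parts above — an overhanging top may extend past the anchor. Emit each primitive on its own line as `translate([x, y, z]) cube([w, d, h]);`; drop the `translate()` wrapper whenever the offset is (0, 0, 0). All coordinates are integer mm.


translate([372, 326, 432]) cube([418, 446, 32]);
translate([372, 326, 0]) cube([39, 39, 432]);
translate([751, 326, 0]) cube([39, 39, 432]);
translate([372, 733, 0]) cube([39, 39, 432]);
translate([751, 733, 0]) cube([39, 39, 432]);
translate([372, 746, 464]) cube([418, 26, 417]);


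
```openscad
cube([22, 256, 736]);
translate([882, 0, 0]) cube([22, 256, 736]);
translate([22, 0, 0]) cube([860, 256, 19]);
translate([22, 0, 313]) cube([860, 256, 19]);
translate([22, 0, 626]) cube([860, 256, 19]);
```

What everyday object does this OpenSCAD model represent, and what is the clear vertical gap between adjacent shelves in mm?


A bookshelf. The clear shelf gap is 294 mm.

Two tall side panels with 3 horizontal boards between them — a bookshelf. The first two shelf undersides are at z = 0 and z = 313; with shelf thickness 19, the clear gap is 313 − 0 − 19 = 294 mm.


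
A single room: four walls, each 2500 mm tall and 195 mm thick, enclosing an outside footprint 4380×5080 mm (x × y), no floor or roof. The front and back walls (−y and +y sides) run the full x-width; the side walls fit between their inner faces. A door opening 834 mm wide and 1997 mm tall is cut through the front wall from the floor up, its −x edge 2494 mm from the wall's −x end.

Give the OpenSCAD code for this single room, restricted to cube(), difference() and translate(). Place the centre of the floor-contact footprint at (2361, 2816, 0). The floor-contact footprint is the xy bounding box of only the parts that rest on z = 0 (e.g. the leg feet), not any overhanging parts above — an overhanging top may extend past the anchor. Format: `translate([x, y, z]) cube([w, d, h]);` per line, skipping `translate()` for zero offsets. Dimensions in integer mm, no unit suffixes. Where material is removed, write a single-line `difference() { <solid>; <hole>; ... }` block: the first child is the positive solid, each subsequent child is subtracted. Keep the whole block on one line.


difference() { translate([171, 276, 0]) cube([4380, 195, 2500]); translate([2665, 276, 0]) cube([834, 195, 1997]); }
translate([171, 5161, 0]) cube([4380, 195, 2500]);
translate([171, 471, 0]) cube([195, 4690, 2500]);
translate([4356, 471, 0]) cube([195, 4690, 2500]);


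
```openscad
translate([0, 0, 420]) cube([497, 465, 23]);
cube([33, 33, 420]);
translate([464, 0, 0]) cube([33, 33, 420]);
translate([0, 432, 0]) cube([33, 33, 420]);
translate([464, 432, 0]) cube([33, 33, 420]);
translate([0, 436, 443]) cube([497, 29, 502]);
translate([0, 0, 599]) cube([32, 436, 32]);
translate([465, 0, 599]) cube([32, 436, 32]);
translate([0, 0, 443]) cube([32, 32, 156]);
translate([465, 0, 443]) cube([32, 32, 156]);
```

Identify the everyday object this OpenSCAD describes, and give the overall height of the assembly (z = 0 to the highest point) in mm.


A chair. The overall height is 945 mm.

A slab on four corner posts with a tall panel at the back — a chair. The seat slab sits at z = 420 with thickness 23, and the 502 mm backrest starts at the seat top, so the overall height is 420 + 23 + 502 = 945 mm.


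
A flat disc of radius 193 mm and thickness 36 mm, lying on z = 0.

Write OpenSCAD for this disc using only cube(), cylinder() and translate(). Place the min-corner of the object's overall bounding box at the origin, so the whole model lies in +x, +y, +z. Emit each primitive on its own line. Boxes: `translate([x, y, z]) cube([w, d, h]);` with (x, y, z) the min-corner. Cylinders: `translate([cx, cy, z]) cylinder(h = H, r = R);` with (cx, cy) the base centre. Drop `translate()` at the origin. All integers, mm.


translate([193, 193, 0]) cylinder(h = 36, r = 193);


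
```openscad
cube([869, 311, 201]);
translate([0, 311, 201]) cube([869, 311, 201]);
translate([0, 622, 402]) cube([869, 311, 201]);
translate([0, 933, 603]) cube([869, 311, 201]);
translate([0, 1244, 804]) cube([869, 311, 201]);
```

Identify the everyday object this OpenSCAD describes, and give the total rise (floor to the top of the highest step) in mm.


A staircase. The total rise is 1005 mm.

5 identical blocks, each offset up and back from the previous — a staircase. Each step is 201 mm tall and there are 5 of them, so the total rise is 5 × 201 = 1005 mm.


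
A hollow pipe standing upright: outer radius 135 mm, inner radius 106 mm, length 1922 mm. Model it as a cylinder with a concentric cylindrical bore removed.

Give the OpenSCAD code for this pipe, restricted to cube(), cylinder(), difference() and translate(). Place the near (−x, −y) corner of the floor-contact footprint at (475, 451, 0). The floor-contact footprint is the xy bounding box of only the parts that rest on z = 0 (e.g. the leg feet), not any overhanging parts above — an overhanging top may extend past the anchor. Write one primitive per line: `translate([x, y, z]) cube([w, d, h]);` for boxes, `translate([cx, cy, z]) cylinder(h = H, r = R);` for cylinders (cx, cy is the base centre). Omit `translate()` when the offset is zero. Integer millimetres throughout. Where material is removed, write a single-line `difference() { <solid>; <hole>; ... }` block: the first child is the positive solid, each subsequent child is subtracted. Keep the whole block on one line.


difference() { translate([610, 586, 0]) cylinder(h = 1922, r = 135); translate([610, 586, 0]) cylinder(h = 1922, r = 106); }


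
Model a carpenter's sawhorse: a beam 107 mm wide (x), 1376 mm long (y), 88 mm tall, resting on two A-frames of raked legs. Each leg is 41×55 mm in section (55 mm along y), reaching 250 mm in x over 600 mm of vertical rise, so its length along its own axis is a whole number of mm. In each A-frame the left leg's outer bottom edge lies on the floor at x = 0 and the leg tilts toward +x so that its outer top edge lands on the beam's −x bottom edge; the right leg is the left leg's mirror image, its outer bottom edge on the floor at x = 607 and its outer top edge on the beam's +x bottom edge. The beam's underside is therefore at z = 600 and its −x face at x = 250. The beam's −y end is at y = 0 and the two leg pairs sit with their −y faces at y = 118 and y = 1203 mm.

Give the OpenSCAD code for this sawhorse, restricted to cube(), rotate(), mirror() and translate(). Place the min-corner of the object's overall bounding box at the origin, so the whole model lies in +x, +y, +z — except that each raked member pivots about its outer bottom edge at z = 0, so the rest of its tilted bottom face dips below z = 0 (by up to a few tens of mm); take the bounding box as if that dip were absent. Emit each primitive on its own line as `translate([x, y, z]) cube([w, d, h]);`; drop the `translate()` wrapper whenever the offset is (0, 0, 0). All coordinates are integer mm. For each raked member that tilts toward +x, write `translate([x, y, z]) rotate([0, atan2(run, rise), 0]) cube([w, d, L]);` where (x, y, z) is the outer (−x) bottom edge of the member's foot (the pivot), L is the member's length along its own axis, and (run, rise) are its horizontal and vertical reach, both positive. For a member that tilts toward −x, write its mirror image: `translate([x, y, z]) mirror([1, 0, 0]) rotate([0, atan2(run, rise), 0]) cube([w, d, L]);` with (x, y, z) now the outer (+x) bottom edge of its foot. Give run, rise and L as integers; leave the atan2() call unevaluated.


translate([250, 0, 600]) cube([107, 1376, 88]);
translate([0, 118, 0]) rotate([0, atan2(250, 600), 0]) cube([41, 55, 650]);
translate([607, 118, 0]) mirror([1, 0, 0]) rotate([0, atan2(250, 600), 0]) cube([41, 55, 650]);
translate([0, 1203, 0]) rotate([0, atan2(250, 600), 0]) cube([41, 55, 650]);
translate([607, 1203, 0]) mirror([1, 0, 0]) rotate([0, atan2(250, 600), 0]) cube([41, 55, 650]);


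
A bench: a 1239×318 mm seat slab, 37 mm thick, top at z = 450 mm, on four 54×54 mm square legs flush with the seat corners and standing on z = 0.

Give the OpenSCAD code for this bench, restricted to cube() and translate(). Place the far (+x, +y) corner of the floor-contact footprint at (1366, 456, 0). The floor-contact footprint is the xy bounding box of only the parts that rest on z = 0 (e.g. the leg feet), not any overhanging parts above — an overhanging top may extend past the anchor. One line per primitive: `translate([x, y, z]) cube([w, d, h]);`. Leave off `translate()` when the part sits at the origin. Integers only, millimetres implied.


translate([127, 138, 413]) cube([1239, 318, 37]);
translate([127, 138, 0]) cube([54, 54, 413]);
translate([127, 402, 0]) cube([54, 54, 413]);
translate([1312, 138, 0]) cube([54, 54, 413]);
translate([1312, 402, 0]) cube([54, 54, 413]);


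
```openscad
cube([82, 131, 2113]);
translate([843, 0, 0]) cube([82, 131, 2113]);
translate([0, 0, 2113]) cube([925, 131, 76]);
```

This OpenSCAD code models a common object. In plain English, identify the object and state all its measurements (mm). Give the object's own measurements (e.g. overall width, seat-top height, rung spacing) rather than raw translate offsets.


A door frame. The clear opening is 761 mm wide and 2113 mm high. Two 82 mm wide jambs, 131 mm deep, stand either side of the opening from the floor to the top of the opening. A 76 mm thick head sits across the top of both jambs, spanning the full outside width of the frame.


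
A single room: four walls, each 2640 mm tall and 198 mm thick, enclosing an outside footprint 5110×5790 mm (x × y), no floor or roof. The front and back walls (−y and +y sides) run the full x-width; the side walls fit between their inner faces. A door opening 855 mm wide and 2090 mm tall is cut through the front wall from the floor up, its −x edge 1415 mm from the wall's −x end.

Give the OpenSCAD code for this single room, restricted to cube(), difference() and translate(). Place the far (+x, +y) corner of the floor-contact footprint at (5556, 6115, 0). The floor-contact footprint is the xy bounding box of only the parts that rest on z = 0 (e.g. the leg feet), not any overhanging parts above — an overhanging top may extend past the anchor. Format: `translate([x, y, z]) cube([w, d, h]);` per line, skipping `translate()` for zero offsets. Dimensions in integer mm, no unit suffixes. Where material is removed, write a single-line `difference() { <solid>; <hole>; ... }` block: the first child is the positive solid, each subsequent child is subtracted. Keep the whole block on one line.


difference() { translate([446, 325, 0]) cube([5110, 198, 2640]); translate([1861, 325, 0]) cube([855, 198, 2090]); }
translate([446, 5917, 0]) cube([5110, 198, 2640]);
translate([446, 523, 0]) cube([198, 5394, 2640]);
translate([5358, 523, 0]) cube([198, 5394, 2640]);


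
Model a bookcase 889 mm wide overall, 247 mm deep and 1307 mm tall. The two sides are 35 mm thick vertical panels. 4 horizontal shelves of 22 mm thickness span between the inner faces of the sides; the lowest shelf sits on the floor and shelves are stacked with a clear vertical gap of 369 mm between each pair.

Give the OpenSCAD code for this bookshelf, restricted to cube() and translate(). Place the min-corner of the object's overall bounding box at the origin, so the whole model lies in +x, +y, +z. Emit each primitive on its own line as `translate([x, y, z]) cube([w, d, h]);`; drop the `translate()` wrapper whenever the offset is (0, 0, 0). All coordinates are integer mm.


cube([35, 247, 1307]);
translate([854, 0, 0]) cube([35, 247, 1307]);
translate([35, 0, 0]) cube([819, 247, 22]);
translate([35, 0, 391]) cube([819, 247, 22]);
translate([35, 0, 782]) cube([819, 247, 22]);
translate([35, 0, 1173]) cube([819, 247, 22]);


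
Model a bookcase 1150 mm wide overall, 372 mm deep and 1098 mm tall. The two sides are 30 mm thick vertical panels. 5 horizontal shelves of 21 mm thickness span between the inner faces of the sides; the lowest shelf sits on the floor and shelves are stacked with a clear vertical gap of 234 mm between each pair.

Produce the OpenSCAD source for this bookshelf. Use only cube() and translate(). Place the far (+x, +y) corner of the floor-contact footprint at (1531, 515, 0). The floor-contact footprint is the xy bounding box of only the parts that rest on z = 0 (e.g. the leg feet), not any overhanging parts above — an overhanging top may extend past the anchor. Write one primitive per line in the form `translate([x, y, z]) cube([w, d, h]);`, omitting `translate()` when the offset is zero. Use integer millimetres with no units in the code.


translate([381, 143, 0]) cube([30, 372, 1098]);
translate([1501, 143, 0]) cube([30, 372, 1098]);
translate([411, 143, 0]) cube([1090, 372, 21]);
translate([411, 143, 255]) cube([1090, 372, 21]);
translate([411, 143, 510]) cube([1090, 372, 21]);
translate([411, 143, 765]) cube([1090, 372, 21]);
translate([411, 143, 1020]) cube([1090, 372, 21]);


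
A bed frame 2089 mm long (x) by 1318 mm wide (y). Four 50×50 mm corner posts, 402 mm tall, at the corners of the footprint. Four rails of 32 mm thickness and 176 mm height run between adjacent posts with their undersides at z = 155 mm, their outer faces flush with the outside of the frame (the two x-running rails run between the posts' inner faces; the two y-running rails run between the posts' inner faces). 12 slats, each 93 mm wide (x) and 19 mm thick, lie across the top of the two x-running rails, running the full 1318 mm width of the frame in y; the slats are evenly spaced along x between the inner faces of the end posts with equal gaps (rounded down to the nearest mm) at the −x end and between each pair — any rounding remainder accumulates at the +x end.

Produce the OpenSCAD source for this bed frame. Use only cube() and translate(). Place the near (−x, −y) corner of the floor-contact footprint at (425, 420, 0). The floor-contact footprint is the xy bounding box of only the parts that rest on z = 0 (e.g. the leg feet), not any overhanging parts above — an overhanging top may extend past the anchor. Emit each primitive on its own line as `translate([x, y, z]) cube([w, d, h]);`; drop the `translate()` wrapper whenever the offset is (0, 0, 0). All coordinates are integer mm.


translate([425, 420, 0]) cube([50, 50, 402]);
translate([425, 1688, 0]) cube([50, 50, 402]);
translate([2464, 420, 0]) cube([50, 50, 402]);
translate([2464, 1688, 0]) cube([50, 50, 402]);
translate([475, 420, 155]) cube([1989, 32, 176]);
translate([475, 1706, 155]) cube([1989, 32, 176]);
translate([425, 470, 155]) cube([32, 1218, 176]);
translate([2482, 470, 155]) cube([32, 1218, 176]);
translate([542, 420, 331]) cube([93, 1318, 19]);
translate([702, 420, 331]) cube([93, 1318, 19]);
translate([862, 420, 331]) cube([93, 1318, 19]);
translate([1022, 420, 331]) cube([93, 1318, 19]);
translate([1182, 420, 331]) cube([93, 1318, 19]);
translate([1342, 420, 331]) cube([93, 1318, 19]);
translate([1502, 420, 331]) cube([93, 1318, 19]);
translate([1662, 420, 331]) cube([93, 1318, 19]);
translate([1822, 420, 331]) cube([93, 1318, 19]);
translate([1982, 420, 331]) cube([93, 1318, 19]);
translate([2142, 420, 331]) cube([93, 1318, 19]);
translate([2302, 420, 331]) cube([93, 1318, 19]);


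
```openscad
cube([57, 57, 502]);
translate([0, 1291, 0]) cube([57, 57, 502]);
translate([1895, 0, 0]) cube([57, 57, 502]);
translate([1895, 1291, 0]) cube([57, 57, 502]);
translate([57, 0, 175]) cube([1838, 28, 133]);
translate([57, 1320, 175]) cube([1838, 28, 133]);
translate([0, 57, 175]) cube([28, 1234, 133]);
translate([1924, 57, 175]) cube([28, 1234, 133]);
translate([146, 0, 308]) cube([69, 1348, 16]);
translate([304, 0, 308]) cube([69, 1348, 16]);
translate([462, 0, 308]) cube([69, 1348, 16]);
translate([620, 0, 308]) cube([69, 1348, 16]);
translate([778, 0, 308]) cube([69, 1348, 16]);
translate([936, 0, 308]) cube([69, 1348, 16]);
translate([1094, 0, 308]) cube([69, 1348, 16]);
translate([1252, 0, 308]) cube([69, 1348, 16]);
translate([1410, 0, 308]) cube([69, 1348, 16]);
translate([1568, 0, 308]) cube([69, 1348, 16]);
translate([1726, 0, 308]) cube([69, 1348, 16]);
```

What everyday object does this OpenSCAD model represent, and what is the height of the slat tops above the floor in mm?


A bed frame. The slat-top height is 324 mm.

Four posts, four rails, and a row of slats — a bed frame. Slats sit on the rails at z = 175 + 133 = 308; with slat thickness 16, the top is 324 mm.


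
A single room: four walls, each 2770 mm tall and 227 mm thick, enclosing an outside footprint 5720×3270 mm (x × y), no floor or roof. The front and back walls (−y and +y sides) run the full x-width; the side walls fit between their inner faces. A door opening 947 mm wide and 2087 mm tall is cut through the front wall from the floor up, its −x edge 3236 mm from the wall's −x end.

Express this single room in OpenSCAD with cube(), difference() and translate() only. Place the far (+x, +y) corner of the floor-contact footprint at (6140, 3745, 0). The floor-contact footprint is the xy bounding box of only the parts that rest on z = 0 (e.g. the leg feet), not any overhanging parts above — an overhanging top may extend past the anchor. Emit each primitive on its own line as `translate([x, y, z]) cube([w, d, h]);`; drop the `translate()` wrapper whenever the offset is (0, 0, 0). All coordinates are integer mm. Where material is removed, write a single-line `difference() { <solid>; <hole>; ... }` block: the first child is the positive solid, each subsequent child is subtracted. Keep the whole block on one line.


difference() { translate([420, 475, 0]) cube([5720, 227, 2770]); translate([3656, 475, 0]) cube([947, 227, 2087]); }
translate([420, 3518, 0]) cube([5720, 227, 2770]);
translate([420, 702, 0]) cube([227, 2816, 2770]);
translate([5913, 702, 0]) cube([227, 2816, 2770]);


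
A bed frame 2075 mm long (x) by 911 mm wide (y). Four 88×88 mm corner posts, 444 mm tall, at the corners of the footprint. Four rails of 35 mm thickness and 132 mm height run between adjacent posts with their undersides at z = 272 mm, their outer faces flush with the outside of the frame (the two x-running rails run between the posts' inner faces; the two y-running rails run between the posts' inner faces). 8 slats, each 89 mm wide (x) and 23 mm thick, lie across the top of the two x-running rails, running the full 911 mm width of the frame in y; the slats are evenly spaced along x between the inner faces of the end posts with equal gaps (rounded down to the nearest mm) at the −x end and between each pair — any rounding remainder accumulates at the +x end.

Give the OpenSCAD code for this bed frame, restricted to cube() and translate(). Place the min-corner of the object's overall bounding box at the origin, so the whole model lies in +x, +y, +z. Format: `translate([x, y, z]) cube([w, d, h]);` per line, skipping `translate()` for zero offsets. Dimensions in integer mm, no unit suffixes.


// slat z = rail_z + rail_h = 272 + 132 = 404
// slat gap = ⌊(1899 − 8·89) / 9⌋ = 131
cube([88, 88, 444]);
translate([0, 823, 0]) cube([88, 88, 444]);
translate([1987, 0, 0]) cube([88, 88, 444]);
translate([1987, 823, 0]) cube([88, 88, 444]);
translate([88, 0, 272]) cube([1899, 35, 132]);
translate([88, 876, 272]) cube([1899, 35, 132]);
translate([0, 88, 272]) cube([35, 735, 132]);
translate([2040, 88, 272]) cube([35, 735, 132]);
translate([219, 0, 404]) cube([89, 911, 23]);
translate([439, 0, 404]) cube([89, 911, 23]);
translate([659, 0, 404]) cube([89, 911, 23]);
translate([879, 0, 404]) cube([89, 911, 23]);
translate([1099, 0, 404]) cube([89, 911, 23]);
translate([1319, 0, 404]) cube([89, 911, 23]);
translate([1539, 0, 404]) cube([89, 911, 23]);
translate([1759, 0, 404]) cube([89, 911, 23]);


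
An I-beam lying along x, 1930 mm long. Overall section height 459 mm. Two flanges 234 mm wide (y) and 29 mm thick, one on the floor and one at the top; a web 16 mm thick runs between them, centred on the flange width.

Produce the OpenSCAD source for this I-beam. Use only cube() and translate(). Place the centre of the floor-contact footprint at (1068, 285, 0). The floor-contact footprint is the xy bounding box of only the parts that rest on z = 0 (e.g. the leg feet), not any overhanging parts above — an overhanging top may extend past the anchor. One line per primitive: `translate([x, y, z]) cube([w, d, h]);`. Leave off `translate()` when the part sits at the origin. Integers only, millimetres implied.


translate([103, 168, 0]) cube([1930, 234, 29]);
translate([103, 277, 29]) cube([1930, 16, 401]);
translate([103, 168, 430]) cube([1930, 234, 29]);
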